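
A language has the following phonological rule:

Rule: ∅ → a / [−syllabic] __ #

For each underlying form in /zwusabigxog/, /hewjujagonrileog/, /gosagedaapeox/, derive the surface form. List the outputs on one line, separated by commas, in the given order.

/zwusabigxog/: the form ends in the consonant /g/, so [a] is inserted word-finally. → [zwusabigxoga].
/hewjujagonrileog/: the form ends in the consonant /g/, so [a] is inserted word-finally. → [hewjujagonrileoga].
/gosagedaapeox/: the form ends in the consonant /x/, so [a] is inserted word-finally. → [gosagedaapeoxa].

zwusabigxoga, hewjujagonrileoga, gosagedaapeoxa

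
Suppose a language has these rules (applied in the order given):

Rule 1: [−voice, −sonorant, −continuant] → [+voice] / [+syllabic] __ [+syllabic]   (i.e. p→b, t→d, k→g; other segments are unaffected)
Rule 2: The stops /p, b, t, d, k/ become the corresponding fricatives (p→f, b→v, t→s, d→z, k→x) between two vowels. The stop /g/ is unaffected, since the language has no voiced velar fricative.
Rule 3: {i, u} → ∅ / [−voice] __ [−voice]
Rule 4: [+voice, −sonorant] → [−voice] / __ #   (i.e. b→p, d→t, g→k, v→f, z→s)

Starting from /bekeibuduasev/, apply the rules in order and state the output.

Rule 1 (intervocalic voicing): /k/ is a voiceless stop between vowels /e/ and /e/, so it voices to [g]. /bekeibuduasev/ → begeibuduasev.
Rule 2 (intervocalic spirantization): /b/ is a stop between vowels /i/ and /u/, so it spirantizes to the fricative [v]. /d/ is a stop between vowels /u/ and /u/, so it spirantizes to the fricative [z]. /begeibuduasev/ → begeivuzuasev.
Rule 3 (high vowel syncope): no segment meets the environment; /begeivuzuasev/ is unchanged.
Rule 4 (final devoicing): /v/ is a voiced obstruent in word-final position, so it devoices to [f]. /begeivuzuasev/ → begeivuzuasef.

begeivuzuasef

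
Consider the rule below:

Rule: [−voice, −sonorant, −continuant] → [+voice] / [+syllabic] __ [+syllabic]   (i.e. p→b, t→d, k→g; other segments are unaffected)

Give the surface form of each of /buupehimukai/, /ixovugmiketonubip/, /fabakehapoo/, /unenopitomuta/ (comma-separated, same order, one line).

/buupehimukai/: /p/ is a voiceless stop between vowels /u/ and /e/, so it voices to [b]. /k/ is a voiceless stop between vowels /u/ and /a/, so it voices to [g]. → [buubehimugai].
/ixovugmiketonubip/: /k/ is a voiceless stop between vowels /i/ and /e/, so it voices to [g]. /t/ is a voiceless stop between vowels /e/ and /o/, so it voices to [d]. → [ixovugmigedonubip].
/fabakehapoo/: /k/ is a voiceless stop between vowels /a/ and /e/, so it voices to [g]. /p/ is a voiceless stop between vowels /a/ and /o/, so it voices to [b]. → [fabagehaboo].
/unenopitomuta/: /p/ is a voiceless stop between vowels /o/ and /i/, so it voices to [b]. /t/ is a voiceless stop between vowels /i/ and /o/, so it voices to [d]. /t/ is a voiceless stop between vowels /u/ and /a/, so it voices to [d]. → [unenobidomuda].

buubehimugai, ixovugmigedonubip, fabagehaboo, unenobidomuda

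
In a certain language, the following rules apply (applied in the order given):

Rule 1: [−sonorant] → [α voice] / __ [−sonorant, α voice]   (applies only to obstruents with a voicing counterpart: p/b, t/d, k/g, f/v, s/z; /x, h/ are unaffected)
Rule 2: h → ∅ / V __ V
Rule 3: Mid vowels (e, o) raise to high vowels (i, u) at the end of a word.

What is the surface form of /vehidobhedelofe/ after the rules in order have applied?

veidophedelofi

Rule 1 (regressive voicing assimilation): /b/ precedes the voiceless obstruent /h/, so it devoices to [p] by assimilation. /vehidobhedelofe/ → vehidophedelofe.
Rule 2 (intervocalic h-deletion): /h/ occurs between vowels /e/ and /i/, so it deletes. /vehidophedelofe/ → veidophedelofe.
Rule 3 (final vowel raising): /e/ is a mid vowel in word-final position, so it raises to [i]. /veidophedelofe/ → veidophedelofi.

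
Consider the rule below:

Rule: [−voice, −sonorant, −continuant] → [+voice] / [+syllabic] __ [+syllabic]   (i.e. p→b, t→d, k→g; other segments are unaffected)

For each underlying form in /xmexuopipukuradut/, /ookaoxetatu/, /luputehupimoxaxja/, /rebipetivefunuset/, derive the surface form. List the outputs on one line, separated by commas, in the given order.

xmexuobibuguradut, oogaoxedadu, lubudehubimoxaxja, rebibedivefunuset

/xmexuopipukuradut/: /p/ is a voiceless stop between vowels /o/ and /i/, so it voices to [b]. /p/ is a voiceless stop between vowels /i/ and /u/, so it voices to [b]. /k/ is a voiceless stop between vowels /u/ and /u/, so it voices to [g]. → [xmexuobibuguradut].
/ookaoxetatu/: /k/ is a voiceless stop between vowels /o/ and /a/, so it voices to [g]. /t/ is a voiceless stop between vowels /e/ and /a/, so it voices to [d]. /t/ is a voiceless stop between vowels /a/ and /u/, so it voices to [d]. → [oogaoxedadu].
/luputehupimoxaxja/: /p/ is a voiceless stop between vowels /u/ and /u/, so it voices to [b]. /t/ is a voiceless stop between vowels /u/ and /e/, so it voices to [d]. /p/ is a voiceless stop between vowels /u/ and /i/, so it voices to [b]. → [lubudehubimoxaxja].
/rebipetivefunuset/: /p/ is a voiceless stop between vowels /i/ and /e/, so it voices to [b]. /t/ is a voiceless stop between vowels /e/ and /i/, so it voices to [d]. → [rebibedivefunuset].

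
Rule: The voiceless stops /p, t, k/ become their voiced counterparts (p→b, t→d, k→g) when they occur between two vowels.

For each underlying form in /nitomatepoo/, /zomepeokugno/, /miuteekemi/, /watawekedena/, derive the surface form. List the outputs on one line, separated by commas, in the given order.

/nitomatepoo/: /t/ is a voiceless stop between vowels /i/ and /o/, so it voices to [d]. /t/ is a voiceless stop between vowels /a/ and /e/, so it voices to [d]. /p/ is a voiceless stop between vowels /e/ and /o/, so it voices to [b]. → [nidomadeboo].
/zomepeokugno/: /p/ is a voiceless stop between vowels /e/ and /e/, so it voices to [b]. /k/ is a voiceless stop between vowels /o/ and /u/, so it voices to [g]. → [zomebeogugno].
/miuteekemi/: /t/ is a voiceless stop between vowels /u/ and /e/, so it voices to [d]. /k/ is a voiceless stop between vowels /e/ and /e/, so it voices to [g]. → [miudeegemi].
/watawekedena/: /t/ is a voiceless stop between vowels /a/ and /a/, so it voices to [d]. /k/ is a voiceless stop between vowels /e/ and /e/, so it voices to [g]. → [wadawegedena].

nidomadeboo, zomebeogugno, miudeegemi, wadawegedena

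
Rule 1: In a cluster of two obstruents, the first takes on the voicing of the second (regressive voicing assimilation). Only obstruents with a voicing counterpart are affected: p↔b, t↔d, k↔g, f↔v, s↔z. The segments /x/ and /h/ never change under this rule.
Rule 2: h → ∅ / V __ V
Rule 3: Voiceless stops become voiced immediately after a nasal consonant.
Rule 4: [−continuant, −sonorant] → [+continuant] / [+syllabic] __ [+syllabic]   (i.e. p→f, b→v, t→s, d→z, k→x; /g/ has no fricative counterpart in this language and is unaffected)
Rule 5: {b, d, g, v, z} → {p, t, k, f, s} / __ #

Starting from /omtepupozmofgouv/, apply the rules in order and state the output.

omdefufozmovgouf

Rule 1 (regressive voicing assimilation): /f/ precedes the voiced obstruent /g/, so it voices to [v] by assimilation. /omtepupozmofgouv/ → omtepupozmovgouv.
Rule 2 (intervocalic h-deletion): no segment meets the environment; /omtepupozmovgouv/ is unchanged.
Rule 3 (post-nasal voicing): /t/ is a voiceless stop immediately after the nasal /m/, so it voices to [d]. /omtepupozmovgouv/ → omdepupozmovgouv.
Rule 4 (intervocalic spirantization): /p/ is a stop between vowels /e/ and /u/, so it spirantizes to the fricative [f]. /p/ is a stop between vowels /u/ and /o/, so it spirantizes to the fricative [f]. /omdepupozmovgouv/ → omdefufozmovgouv.
Rule 5 (final devoicing): /v/ is a voiced obstruent in word-final position, so it devoices to [f]. /omdefufozmovgouv/ → omdefufozmovgouf.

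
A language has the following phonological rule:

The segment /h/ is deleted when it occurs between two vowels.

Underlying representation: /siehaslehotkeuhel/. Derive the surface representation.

/h/ occurs between vowels /e/ and /a/, so it deletes.
/h/ occurs between vowels /e/ and /o/, so it deletes.
/h/ occurs between vowels /u/ and /e/, so it deletes.
Surface form: [sieasleotkeuel].

sieasleotkeuel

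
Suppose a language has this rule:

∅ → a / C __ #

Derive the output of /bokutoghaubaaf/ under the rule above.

bokutoghaubaafa

the form ends in the consonant /f/, so [a] is inserted word-finally.
Surface form: [bokutoghaubaafa].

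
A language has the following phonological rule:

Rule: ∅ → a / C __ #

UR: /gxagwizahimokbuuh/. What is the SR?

gxagwizahimokbuuha

the form ends in the consonant /h/, so [a] is inserted word-finally.
Surface form: [gxagwizahimokbuuha].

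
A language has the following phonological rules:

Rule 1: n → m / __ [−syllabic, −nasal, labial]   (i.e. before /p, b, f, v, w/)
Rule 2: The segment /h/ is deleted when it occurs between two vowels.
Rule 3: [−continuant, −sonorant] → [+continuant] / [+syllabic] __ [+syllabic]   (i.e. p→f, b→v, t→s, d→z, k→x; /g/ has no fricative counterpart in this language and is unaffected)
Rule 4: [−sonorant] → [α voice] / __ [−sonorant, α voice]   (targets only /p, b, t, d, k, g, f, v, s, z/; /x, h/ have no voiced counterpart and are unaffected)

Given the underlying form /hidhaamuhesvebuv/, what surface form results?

Rule 1 (nasal place assimilation): no segment meets the environment; /hidhaamuhesvebuv/ is unchanged.
Rule 2 (intervocalic h-deletion): /h/ occurs between vowels /u/ and /e/, so it deletes. /hidhaamuhesvebuv/ → hidhaamuesvebuv.
Rule 3 (intervocalic spirantization): /b/ is a stop between vowels /e/ and /u/, so it spirantizes to the fricative [v]. /hidhaamuesvebuv/ → hidhaamuesvevuv.
Rule 4 (regressive voicing assimilation): /d/ precedes the voiceless obstruent /h/, so it devoices to [t] by assimilation. /s/ precedes the voiced obstruent /v/, so it voices to [z] by assimilation. /hidhaamuesvevuv/ → hithaamuezvevuv.

hithaamuezvevuv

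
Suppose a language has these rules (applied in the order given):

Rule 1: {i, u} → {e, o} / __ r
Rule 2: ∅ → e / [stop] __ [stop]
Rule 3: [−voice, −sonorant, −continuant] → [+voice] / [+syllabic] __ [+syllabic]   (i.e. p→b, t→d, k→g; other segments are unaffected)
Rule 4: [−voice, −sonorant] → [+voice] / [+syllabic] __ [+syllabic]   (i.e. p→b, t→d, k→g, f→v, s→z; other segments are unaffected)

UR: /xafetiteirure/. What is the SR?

Rule 1 (pre-rhotic lowering): /i/ is a high vowel immediately before /r/, so it lowers to [e]. /u/ is a high vowel immediately before /r/, so it lowers to [o]. /xafetiteirure/ → xafetiteerore.
Rule 2 (stop-cluster e-epenthesis): no segment meets the environment; /xafetiteerore/ is unchanged.
Rule 3 (intervocalic voicing): /t/ is a voiceless stop between vowels /e/ and /i/, so it voices to [d]. /t/ is a voiceless stop between vowels /i/ and /e/, so it voices to [d]. /xafetiteerore/ → xafedideerore.
Rule 4 (intervocalic voicing): /f/ is a voiceless obstruent between vowels /a/ and /e/, so it voices to [v]. /xafedideerore/ → xavedideerore.

xavedideerore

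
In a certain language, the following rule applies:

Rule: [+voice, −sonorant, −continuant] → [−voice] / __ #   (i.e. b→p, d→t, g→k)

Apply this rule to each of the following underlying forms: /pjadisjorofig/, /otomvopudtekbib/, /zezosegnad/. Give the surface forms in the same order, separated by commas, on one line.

pjadisjorofik, otomvopudtekbip, zezosegnat

/pjadisjorofig/: /g/ is a voiced stop in word-final position, so it devoices to [k]. → [pjadisjorofik].
/otomvopudtekbib/: /b/ is a voiced stop in word-final position, so it devoices to [p]. → [otomvopudtekbip].
/zezosegnad/: /d/ is a voiced stop in word-final position, so it devoices to [t]. → [zezosegnat].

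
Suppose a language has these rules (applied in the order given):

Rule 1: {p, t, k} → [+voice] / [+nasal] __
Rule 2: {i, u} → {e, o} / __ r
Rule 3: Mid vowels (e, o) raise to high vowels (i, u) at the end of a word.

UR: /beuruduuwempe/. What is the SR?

beoruduuwembi

Rule 1 (post-nasal voicing): /p/ is a voiceless stop immediately after the nasal /m/, so it voices to [b]. /beuruduuwempe/ → beuruduuwembe.
Rule 2 (pre-rhotic lowering): /u/ is a high vowel immediately before /r/, so it lowers to [o]. /beuruduuwembe/ → beoruduuwembe.
Rule 3 (final vowel raising): /e/ is a mid vowel in word-final position, so it raises to [i]. /beoruduuwembe/ → beoruduuwembi.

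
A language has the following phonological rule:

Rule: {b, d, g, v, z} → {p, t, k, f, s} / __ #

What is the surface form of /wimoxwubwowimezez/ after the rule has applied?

wimoxwubwowimezes

/z/ is a voiced obstruent in word-final position, so it devoices to [s].
The other instances of /b/, /z/ do not occur in the required environment and remain unchanged.
Surface form: [wimoxwubwowimezes].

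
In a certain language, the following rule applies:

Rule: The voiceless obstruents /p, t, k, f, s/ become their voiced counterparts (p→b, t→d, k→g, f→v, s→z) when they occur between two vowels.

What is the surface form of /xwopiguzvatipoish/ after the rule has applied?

xwobiguzvadiboish

/p/ is a voiceless obstruent between vowels /o/ and /i/, so it voices to [b].
/t/ is a voiceless obstruent between vowels /a/ and /i/, so it voices to [d].
/p/ is a voiceless obstruent between vowels /i/ and /o/, so it voices to [b].
Surface form: [xwobiguzvadiboish].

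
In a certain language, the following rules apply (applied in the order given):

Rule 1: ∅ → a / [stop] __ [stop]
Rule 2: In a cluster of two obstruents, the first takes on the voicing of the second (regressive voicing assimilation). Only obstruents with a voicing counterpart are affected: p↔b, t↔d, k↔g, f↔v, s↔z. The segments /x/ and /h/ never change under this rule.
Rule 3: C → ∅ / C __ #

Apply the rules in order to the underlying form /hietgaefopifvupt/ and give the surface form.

hietagaefopivvupat

Rule 1 (stop-cluster a-epenthesis): /t/ and /g/ form a stop–stop cluster, so [a] is inserted between them. /p/ and /t/ form a stop–stop cluster, so [a] is inserted between them. /hietgaefopifvupt/ → hietagaefopifvupat.
Rule 2 (regressive voicing assimilation): /f/ precedes the voiced obstruent /v/, so it voices to [v] by assimilation. /hietagaefopifvupat/ → hietagaefopivvupat.
Rule 3 (final cluster simplification): no segment meets the environment; /hietagaefopivvupat/ is unchanged.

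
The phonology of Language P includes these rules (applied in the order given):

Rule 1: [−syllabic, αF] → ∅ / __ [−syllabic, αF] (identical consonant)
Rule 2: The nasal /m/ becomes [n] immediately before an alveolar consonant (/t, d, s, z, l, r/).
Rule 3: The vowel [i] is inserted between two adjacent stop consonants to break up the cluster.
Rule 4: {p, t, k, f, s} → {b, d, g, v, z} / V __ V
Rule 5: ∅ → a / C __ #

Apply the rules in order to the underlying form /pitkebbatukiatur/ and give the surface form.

Rule 1 (degemination): /bb/ is a geminate; the first /b/ deletes. /pitkebbatukiatur/ → pitkebatukiatur.
Rule 2 (nasal place assimilation): no segment meets the environment; /pitkebatukiatur/ is unchanged.
Rule 3 (stop-cluster i-epenthesis): /t/ and /k/ form a stop–stop cluster, so [i] is inserted between them. /pitkebatukiatur/ → pitikebatukiatur.
Rule 4 (intervocalic voicing): /t/ is a voiceless obstruent between vowels /i/ and /i/, so it voices to [d]. /k/ is a voiceless obstruent between vowels /i/ and /e/, so it voices to [g]. /t/ is a voiceless obstruent between vowels /a/ and /u/, so it voices to [d]. /k/ is a voiceless obstruent between vowels /u/ and /i/, so it voices to [g]. /t/ is a voiceless obstruent between vowels /a/ and /u/, so it voices to [d]. /pitikebatukiatur/ → pidigebadugiadur.
Rule 5 (final a-epenthesis): the form ends in the consonant /r/, so [a] is inserted word-finally. /pidigebadugiadur/ → pidigebadugiadura.

pidigebadugiadura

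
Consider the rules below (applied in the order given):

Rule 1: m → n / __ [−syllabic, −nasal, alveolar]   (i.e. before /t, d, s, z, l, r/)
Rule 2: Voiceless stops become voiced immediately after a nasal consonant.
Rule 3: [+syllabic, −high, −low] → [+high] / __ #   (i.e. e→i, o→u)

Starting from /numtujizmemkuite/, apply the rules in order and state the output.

Rule 1 (nasal place assimilation): /m/ precedes the alveolar consonant /t/, so it assimilates in place to [n]. /numtujizmemkuite/ → nuntujizmemkuite.
Rule 2 (post-nasal voicing): /t/ is a voiceless stop immediately after the nasal /n/, so it voices to [d]. /k/ is a voiceless stop immediately after the nasal /m/, so it voices to [g]. /nuntujizmemkuite/ → nundujizmemguite.
Rule 3 (final vowel raising): /e/ is a mid vowel in word-final position, so it raises to [i]. /nundujizmemguite/ → nundujizmemguiti.

nundujizmemguiti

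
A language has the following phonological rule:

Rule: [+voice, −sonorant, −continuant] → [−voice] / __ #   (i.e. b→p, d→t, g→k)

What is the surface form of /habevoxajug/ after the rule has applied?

Scanning /habevoxajug/: /b/ at position 3 is not in the conditioning environment; /g/ is a voiced stop in word-final position, so it devoices to [k].
Result: [habevoxajuk].

habevoxajuk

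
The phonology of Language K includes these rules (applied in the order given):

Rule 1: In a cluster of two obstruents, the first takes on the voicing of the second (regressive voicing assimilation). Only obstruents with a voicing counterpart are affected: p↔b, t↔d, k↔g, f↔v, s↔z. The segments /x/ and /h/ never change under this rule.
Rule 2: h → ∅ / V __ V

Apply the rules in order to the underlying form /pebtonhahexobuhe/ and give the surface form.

Rule 1 (regressive voicing assimilation): /b/ precedes the voiceless obstruent /t/, so it devoices to [p] by assimilation. /pebtonhahexobuhe/ → peptonhahexobuhe.
Rule 2 (intervocalic h-deletion): /h/ occurs between vowels /a/ and /e/, so it deletes. /h/ occurs between vowels /u/ and /e/, so it deletes. /peptonhahexobuhe/ → peptonhaexobue.

peptonhaexobue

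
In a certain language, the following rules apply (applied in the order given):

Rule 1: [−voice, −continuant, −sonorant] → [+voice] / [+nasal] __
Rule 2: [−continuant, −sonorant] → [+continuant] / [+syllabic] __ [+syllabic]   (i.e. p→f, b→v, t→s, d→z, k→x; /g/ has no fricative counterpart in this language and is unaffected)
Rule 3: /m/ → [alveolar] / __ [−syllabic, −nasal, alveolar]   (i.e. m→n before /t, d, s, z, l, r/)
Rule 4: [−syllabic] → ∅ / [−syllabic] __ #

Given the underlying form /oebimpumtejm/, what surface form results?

oevimbundej

Rule 1 (post-nasal voicing): /p/ is a voiceless stop immediately after the nasal /m/, so it voices to [b]. /t/ is a voiceless stop immediately after the nasal /m/, so it voices to [d]. /oebimpumtejm/ → oebimbumdejm.
Rule 2 (intervocalic spirantization): /b/ is a stop between vowels /e/ and /i/, so it spirantizes to the fricative [v]. /oebimbumdejm/ → oevimbumdejm.
Rule 3 (nasal place assimilation): /m/ precedes the alveolar consonant /d/, so it assimilates in place to [n]. /oevimbumdejm/ → oevimbundejm.
Rule 4 (final cluster simplification): /m/ is the second consonant of a word-final cluster /jm/, so it deletes. /oevimbundejm/ → oevimbundej.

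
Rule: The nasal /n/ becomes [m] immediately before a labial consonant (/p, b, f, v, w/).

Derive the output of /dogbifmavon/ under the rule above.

No segment of /dogbifmavon/ meets the structural description of the rule, so the form surfaces unchanged.

dogbifmavon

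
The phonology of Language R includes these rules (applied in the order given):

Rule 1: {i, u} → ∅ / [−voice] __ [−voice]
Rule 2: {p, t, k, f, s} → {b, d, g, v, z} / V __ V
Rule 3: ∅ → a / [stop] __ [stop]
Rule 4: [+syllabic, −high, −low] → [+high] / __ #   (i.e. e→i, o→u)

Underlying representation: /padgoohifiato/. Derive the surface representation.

padagoohfiadu

Rule 1 (high vowel syncope): /i/ is a high vowel flanked by voiceless consonants /h/ and /f/, so it deletes. /padgoohifiato/ → padgoohfiato.
Rule 2 (intervocalic voicing): /t/ is a voiceless obstruent between vowels /a/ and /o/, so it voices to [d]. /padgoohfiato/ → padgoohfiado.
Rule 3 (stop-cluster a-epenthesis): /d/ and /g/ form a stop–stop cluster, so [a] is inserted between them. /padgoohfiado/ → padagoohfiado.
Rule 4 (final vowel raising): /o/ is a mid vowel in word-final position, so it raises to [u]. /padagoohfiado/ → padagoohfiadu.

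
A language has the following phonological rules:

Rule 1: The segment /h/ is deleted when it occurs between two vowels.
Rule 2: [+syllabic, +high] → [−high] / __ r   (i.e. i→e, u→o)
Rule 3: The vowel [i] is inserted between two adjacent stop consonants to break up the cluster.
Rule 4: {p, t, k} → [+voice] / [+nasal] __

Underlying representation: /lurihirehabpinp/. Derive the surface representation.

Rule 1 (intervocalic h-deletion): /h/ occurs between vowels /i/ and /i/, so it deletes. /h/ occurs between vowels /e/ and /a/, so it deletes. /lurihirehabpinp/ → luriireabpinp.
Rule 2 (pre-rhotic lowering): /u/ is a high vowel immediately before /r/, so it lowers to [o]. /i/ is a high vowel immediately before /r/, so it lowers to [e]. /luriireabpinp/ → loriereabpinp.
Rule 3 (stop-cluster i-epenthesis): /b/ and /p/ form a stop–stop cluster, so [i] is inserted between them. /loriereabpinp/ → loriereabipinp.
Rule 4 (post-nasal voicing): /p/ is a voiceless stop immediately after the nasal /n/, so it voices to [b]. /loriereabipinp/ → loriereabipinb.

loriereabipinb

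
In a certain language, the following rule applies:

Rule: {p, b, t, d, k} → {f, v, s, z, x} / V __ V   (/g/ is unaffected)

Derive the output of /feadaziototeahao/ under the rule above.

feazaziososeahao

/d/ is a stop between vowels /a/ and /a/, so it spirantizes to the fricative [z].
/t/ is a stop between vowels /o/ and /o/, so it spirantizes to the fricative [s].
/t/ is a stop between vowels /o/ and /e/, so it spirantizes to the fricative [s].
Surface form: [feazaziososeahao].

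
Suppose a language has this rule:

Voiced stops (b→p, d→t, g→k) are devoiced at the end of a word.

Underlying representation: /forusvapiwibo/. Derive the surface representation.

forusvapiwibo

No segment of /forusvapiwibo/ meets the structural description of the rule, so the form surfaces unchanged.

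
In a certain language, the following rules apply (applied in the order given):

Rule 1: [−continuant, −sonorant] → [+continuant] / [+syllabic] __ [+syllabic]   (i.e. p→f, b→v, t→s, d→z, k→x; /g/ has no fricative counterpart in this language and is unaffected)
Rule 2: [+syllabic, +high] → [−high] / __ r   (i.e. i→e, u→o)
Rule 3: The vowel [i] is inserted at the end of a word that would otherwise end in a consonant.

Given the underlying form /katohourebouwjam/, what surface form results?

kasohoorevouwjami

Rule 1 (intervocalic spirantization): /t/ is a stop between vowels /a/ and /o/, so it spirantizes to the fricative [s]. /b/ is a stop between vowels /e/ and /o/, so it spirantizes to the fricative [v]. /katohourebouwjam/ → kasohourevouwjam.
Rule 2 (pre-rhotic lowering): /u/ is a high vowel immediately before /r/, so it lowers to [o]. /kasohourevouwjam/ → kasohoorevouwjam.
Rule 3 (final i-epenthesis): the form ends in the consonant /m/, so [i] is inserted word-finally. /kasohoorevouwjam/ → kasohoorevouwjami.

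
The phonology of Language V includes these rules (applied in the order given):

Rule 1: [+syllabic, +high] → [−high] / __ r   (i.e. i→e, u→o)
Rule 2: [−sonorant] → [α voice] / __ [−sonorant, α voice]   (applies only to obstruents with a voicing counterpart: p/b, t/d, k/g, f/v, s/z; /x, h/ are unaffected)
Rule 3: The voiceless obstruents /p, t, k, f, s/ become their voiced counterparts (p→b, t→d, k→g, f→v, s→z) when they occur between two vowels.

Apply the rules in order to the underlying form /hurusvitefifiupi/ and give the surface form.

horuzvideviviubi

Rule 1 (pre-rhotic lowering): /u/ is a high vowel immediately before /r/, so it lowers to [o]. /hurusvitefifiupi/ → horusvitefifiupi.
Rule 2 (regressive voicing assimilation): /s/ precedes the voiced obstruent /v/, so it voices to [z] by assimilation. /horusvitefifiupi/ → horuzvitefifiupi.
Rule 3 (intervocalic voicing): /t/ is a voiceless obstruent between vowels /i/ and /e/, so it voices to [d]. /f/ is a voiceless obstruent between vowels /e/ and /i/, so it voices to [v]. /f/ is a voiceless obstruent between vowels /i/ and /i/, so it voices to [v]. /p/ is a voiceless obstruent between vowels /u/ and /i/, so it voices to [b]. /horuzvitefifiupi/ → horuzvideviviubi.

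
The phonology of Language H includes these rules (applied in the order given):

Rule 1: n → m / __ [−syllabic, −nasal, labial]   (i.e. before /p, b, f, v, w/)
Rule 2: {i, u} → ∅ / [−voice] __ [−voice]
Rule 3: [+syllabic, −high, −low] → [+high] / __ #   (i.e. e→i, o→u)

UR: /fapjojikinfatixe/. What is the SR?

Rule 1 (nasal place assimilation): /n/ precedes the labial consonant /f/, so it assimilates in place to [m]. /fapjojikinfatixe/ → fapjojikimfatixe.
Rule 2 (high vowel syncope): /i/ is a high vowel flanked by voiceless consonants /t/ and /x/, so it deletes. /fapjojikimfatixe/ → fapjojikimfatxe.
Rule 3 (final vowel raising): /e/ is a mid vowel in word-final position, so it raises to [i]. /fapjojikimfatxe/ → fapjojikimfatxi.

fapjojikimfatxi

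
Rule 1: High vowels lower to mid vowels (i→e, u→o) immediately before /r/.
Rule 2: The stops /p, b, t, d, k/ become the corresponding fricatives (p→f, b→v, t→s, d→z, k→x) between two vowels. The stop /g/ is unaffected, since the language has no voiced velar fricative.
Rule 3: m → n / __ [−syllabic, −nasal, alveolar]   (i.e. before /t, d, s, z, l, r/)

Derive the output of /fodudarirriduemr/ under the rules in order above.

fozuzarerrizuenr

Rule 1 (pre-rhotic lowering): /i/ is a high vowel immediately before /r/, so it lowers to [e]. /fodudarirriduemr/ → fodudarerriduemr.
Rule 2 (intervocalic spirantization): /d/ is a stop between vowels /o/ and /u/, so it spirantizes to the fricative [z]. /d/ is a stop between vowels /u/ and /a/, so it spirantizes to the fricative [z]. /d/ is a stop between vowels /i/ and /u/, so it spirantizes to the fricative [z]. /fodudarerriduemr/ → fozuzarerrizuemr.
Rule 3 (nasal place assimilation): /m/ precedes the alveolar consonant /r/, so it assimilates in place to [n]. /fozuzarerrizuemr/ → fozuzarerrizuenr.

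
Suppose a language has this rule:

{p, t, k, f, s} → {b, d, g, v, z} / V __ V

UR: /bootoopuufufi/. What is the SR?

boodoobuuvuvi

/t/ is a voiceless obstruent between vowels /o/ and /o/, so it voices to [d].
/p/ is a voiceless obstruent between vowels /o/ and /u/, so it voices to [b].
/f/ is a voiceless obstruent between vowels /u/ and /u/, so it voices to [v].
/f/ is a voiceless obstruent between vowels /u/ and /i/, so it voices to [v].
Surface form: [boodoobuuvuvi].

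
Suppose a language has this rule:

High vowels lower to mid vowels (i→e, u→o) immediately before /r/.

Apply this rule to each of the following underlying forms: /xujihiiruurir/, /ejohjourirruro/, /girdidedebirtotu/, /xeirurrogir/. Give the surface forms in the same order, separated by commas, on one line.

xujihieruorer, ejohjoorerroro, gerdidedebertotu, xeerorroger

/xujihiiruurir/: /i/ is a high vowel immediately before /r/, so it lowers to [e]. /u/ is a high vowel immediately before /r/, so it lowers to [o]. /i/ is a high vowel immediately before /r/, so it lowers to [e]. → [xujihieruorer].
/ejohjourirruro/: /u/ is a high vowel immediately before /r/, so it lowers to [o]. /i/ is a high vowel immediately before /r/, so it lowers to [e]. /u/ is a high vowel immediately before /r/, so it lowers to [o]. → [ejohjoorerroro].
/girdidedebirtotu/: /i/ is a high vowel immediately before /r/, so it lowers to [e]. /i/ is a high vowel immediately before /r/, so it lowers to [e]. → [gerdidedebertotu].
/xeirurrogir/: /i/ is a high vowel immediately before /r/, so it lowers to [e]. /u/ is a high vowel immediately before /r/, so it lowers to [o]. /i/ is a high vowel immediately before /r/, so it lowers to [e]. → [xeerorroger].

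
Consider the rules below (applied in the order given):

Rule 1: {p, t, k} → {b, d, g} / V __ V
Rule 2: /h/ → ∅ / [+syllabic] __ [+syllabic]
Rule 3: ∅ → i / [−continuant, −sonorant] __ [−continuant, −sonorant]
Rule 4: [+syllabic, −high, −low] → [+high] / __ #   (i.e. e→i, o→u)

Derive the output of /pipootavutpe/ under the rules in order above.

piboodavutipi

Rule 1 (intervocalic voicing): /p/ is a voiceless stop between vowels /i/ and /o/, so it voices to [b]. /t/ is a voiceless stop between vowels /o/ and /a/, so it voices to [d]. /pipootavutpe/ → piboodavutpe.
Rule 2 (intervocalic h-deletion): no segment meets the environment; /piboodavutpe/ is unchanged.
Rule 3 (stop-cluster i-epenthesis): /t/ and /p/ form a stop–stop cluster, so [i] is inserted between them. /piboodavutpe/ → piboodavutipe.
Rule 4 (final vowel raising): /e/ is a mid vowel in word-final position, so it raises to [i]. /piboodavutipe/ → piboodavutipi.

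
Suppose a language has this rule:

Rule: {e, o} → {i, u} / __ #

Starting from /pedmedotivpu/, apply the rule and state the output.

pedmedotivpu

No segment of /pedmedotivpu/ meets the structural description of the rule, so the form surfaces unchanged.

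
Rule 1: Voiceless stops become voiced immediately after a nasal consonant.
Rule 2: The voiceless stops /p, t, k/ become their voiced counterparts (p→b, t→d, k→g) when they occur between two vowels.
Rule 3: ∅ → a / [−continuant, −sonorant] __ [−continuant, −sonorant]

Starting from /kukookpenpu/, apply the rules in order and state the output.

Rule 1 (post-nasal voicing): /p/ is a voiceless stop immediately after the nasal /n/, so it voices to [b]. /kukookpenpu/ → kukookpenbu.
Rule 2 (intervocalic voicing): /k/ is a voiceless stop between vowels /u/ and /o/, so it voices to [g]. /kukookpenbu/ → kugookpenbu.
Rule 3 (stop-cluster a-epenthesis): /k/ and /p/ form a stop–stop cluster, so [a] is inserted between them. /kugookpenbu/ → kugookapenbu.

kugookapenbu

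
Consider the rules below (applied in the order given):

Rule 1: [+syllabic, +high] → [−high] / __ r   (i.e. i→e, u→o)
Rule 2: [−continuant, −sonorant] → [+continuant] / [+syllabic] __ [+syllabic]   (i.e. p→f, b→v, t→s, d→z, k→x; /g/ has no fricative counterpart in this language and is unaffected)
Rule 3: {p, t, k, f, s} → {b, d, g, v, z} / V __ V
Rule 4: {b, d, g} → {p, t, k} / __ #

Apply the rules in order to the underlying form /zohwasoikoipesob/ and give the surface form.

zohwazoixoivezop

Rule 1 (pre-rhotic lowering): no segment meets the environment; /zohwasoikoipesob/ is unchanged.
Rule 2 (intervocalic spirantization): /k/ is a stop between vowels /i/ and /o/, so it spirantizes to the fricative [x]. /p/ is a stop between vowels /i/ and /e/, so it spirantizes to the fricative [f]. /zohwasoikoipesob/ → zohwasoixoifesob.
Rule 3 (intervocalic voicing): /s/ is a voiceless obstruent between vowels /a/ and /o/, so it voices to [z]. /f/ is a voiceless obstruent between vowels /i/ and /e/, so it voices to [v]. /s/ is a voiceless obstruent between vowels /e/ and /o/, so it voices to [z]. /zohwasoixoifesob/ → zohwazoixoivezob.
Rule 4 (final devoicing): /b/ is a voiced stop in word-final position, so it devoices to [p]. /zohwazoixoivezob/ → zohwazoixoivezop.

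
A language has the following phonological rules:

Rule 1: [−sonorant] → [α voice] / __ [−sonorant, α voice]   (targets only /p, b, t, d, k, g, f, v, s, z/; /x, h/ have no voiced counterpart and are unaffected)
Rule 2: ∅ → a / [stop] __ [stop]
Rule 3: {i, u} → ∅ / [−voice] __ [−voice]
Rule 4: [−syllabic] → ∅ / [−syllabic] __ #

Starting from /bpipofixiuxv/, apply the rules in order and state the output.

pappofxiux

Rule 1 (regressive voicing assimilation): /b/ precedes the voiceless obstruent /p/, so it devoices to [p] by assimilation. /bpipofixiuxv/ → ppipofixiuxv.
Rule 2 (stop-cluster a-epenthesis): /p/ and /p/ form a stop–stop cluster, so [a] is inserted between them. /ppipofixiuxv/ → papipofixiuxv.
Rule 3 (high vowel syncope): /i/ is a high vowel flanked by voiceless consonants /p/ and /p/, so it deletes. /i/ is a high vowel flanked by voiceless consonants /f/ and /x/, so it deletes. /papipofixiuxv/ → pappofxiuxv.
Rule 4 (final cluster simplification): /v/ is the second consonant of a word-final cluster /xv/, so it deletes. /pappofxiuxv/ → pappofxiux.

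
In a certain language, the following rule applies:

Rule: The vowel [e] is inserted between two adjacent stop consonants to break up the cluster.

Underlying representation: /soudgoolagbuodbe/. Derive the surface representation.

soudegoolagebuodebe

/d/ and /g/ form a stop–stop cluster, so [e] is inserted between them.
/g/ and /b/ form a stop–stop cluster, so [e] is inserted between them.
/d/ and /b/ form a stop–stop cluster, so [e] is inserted between them.
Surface form: [soudegoolagebuodebe].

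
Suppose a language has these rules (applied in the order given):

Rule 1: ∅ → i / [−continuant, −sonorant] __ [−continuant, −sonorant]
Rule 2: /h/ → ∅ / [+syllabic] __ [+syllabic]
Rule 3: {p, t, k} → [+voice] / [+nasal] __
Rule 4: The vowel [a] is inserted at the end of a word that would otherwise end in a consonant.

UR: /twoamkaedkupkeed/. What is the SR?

twoamgaedikupikeeda

Rule 1 (stop-cluster i-epenthesis): /d/ and /k/ form a stop–stop cluster, so [i] is inserted between them. /p/ and /k/ form a stop–stop cluster, so [i] is inserted between them. /twoamkaedkupkeed/ → twoamkaedikupikeed.
Rule 2 (intervocalic h-deletion): no segment meets the environment; /twoamkaedikupikeed/ is unchanged.
Rule 3 (post-nasal voicing): /k/ is a voiceless stop immediately after the nasal /m/, so it voices to [g]. /twoamkaedikupikeed/ → twoamgaedikupikeed.
Rule 4 (final a-epenthesis): the form ends in the consonant /d/, so [a] is inserted word-finally. /twoamgaedikupikeed/ → twoamgaedikupikeeda.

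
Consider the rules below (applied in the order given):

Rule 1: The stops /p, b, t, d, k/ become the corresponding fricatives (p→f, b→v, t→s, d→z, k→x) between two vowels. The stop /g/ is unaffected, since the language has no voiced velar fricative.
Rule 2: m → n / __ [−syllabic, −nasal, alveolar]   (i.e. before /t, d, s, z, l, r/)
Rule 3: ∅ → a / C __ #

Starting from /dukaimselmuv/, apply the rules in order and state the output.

duxainselmuva

Rule 1 (intervocalic spirantization): /k/ is a stop between vowels /u/ and /a/, so it spirantizes to the fricative [x]. /dukaimselmuv/ → duxaimselmuv.
Rule 2 (nasal place assimilation): /m/ precedes the alveolar consonant /s/, so it assimilates in place to [n]. /duxaimselmuv/ → duxainselmuv.
Rule 3 (final a-epenthesis): the form ends in the consonant /v/, so [a] is inserted word-finally. /duxainselmuv/ → duxainselmuva.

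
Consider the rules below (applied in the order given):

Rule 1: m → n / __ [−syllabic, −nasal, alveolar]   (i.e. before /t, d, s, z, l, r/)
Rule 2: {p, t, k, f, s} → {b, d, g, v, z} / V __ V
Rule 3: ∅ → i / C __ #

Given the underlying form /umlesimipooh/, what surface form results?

unlezimiboohi

Rule 1 (nasal place assimilation): /m/ precedes the alveolar consonant /l/, so it assimilates in place to [n]. /umlesimipooh/ → unlesimipooh.
Rule 2 (intervocalic voicing): /s/ is a voiceless obstruent between vowels /e/ and /i/, so it voices to [z]. /p/ is a voiceless obstruent between vowels /i/ and /o/, so it voices to [b]. /unlesimipooh/ → unlezimibooh.
Rule 3 (final i-epenthesis): the form ends in the consonant /h/, so [i] is inserted word-finally. /unlezimibooh/ → unlezimiboohi.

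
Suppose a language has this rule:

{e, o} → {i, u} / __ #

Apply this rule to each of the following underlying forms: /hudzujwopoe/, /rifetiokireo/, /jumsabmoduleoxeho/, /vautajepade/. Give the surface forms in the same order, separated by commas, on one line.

hudzujwopoi, rifetiokireu, jumsabmoduleoxehu, vautajepadi

/hudzujwopoe/: /e/ is a mid vowel in word-final position, so it raises to [i]. → [hudzujwopoi].
/rifetiokireo/: /o/ is a mid vowel in word-final position, so it raises to [u]. → [rifetiokireu].
/jumsabmoduleoxeho/: /o/ is a mid vowel in word-final position, so it raises to [u]. → [jumsabmoduleoxehu].
/vautajepade/: /e/ is a mid vowel in word-final position, so it raises to [i]. → [vautajepadi].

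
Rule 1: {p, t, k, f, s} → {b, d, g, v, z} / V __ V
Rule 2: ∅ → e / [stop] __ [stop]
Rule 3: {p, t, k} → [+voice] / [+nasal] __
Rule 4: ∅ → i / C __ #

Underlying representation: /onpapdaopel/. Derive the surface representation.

onbapedaobeli

Rule 1 (intervocalic voicing): /p/ is a voiceless obstruent between vowels /o/ and /e/, so it voices to [b]. /onpapdaopel/ → onpapdaobel.
Rule 2 (stop-cluster e-epenthesis): /p/ and /d/ form a stop–stop cluster, so [e] is inserted between them. /onpapdaobel/ → onpapedaobel.
Rule 3 (post-nasal voicing): /p/ is a voiceless stop immediately after the nasal /n/, so it voices to [b]. /onpapedaobel/ → onbapedaobel.
Rule 4 (final i-epenthesis): the form ends in the consonant /l/, so [i] is inserted word-finally. /onbapedaobel/ → onbapedaobeli.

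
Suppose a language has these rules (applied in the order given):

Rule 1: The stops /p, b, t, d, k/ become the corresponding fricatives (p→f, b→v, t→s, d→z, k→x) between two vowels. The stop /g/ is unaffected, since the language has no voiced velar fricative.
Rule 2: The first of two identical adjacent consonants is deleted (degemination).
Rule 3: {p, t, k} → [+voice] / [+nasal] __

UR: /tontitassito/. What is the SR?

Rule 1 (intervocalic spirantization): /t/ is a stop between vowels /i/ and /a/, so it spirantizes to the fricative [s]. /t/ is a stop between vowels /i/ and /o/, so it spirantizes to the fricative [s]. /tontitassito/ → tontisassiso.
Rule 2 (degemination): /ss/ is a geminate; the first /s/ deletes. /tontisassiso/ → tontisasiso.
Rule 3 (post-nasal voicing): /t/ is a voiceless stop immediately after the nasal /n/, so it voices to [d]. /tontisasiso/ → tondisasiso.

tondisasiso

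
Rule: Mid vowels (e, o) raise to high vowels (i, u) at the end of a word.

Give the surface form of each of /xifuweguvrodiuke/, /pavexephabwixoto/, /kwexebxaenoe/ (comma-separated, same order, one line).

/xifuweguvrodiuke/: /e/ is a mid vowel in word-final position, so it raises to [i]. → [xifuweguvrodiuki].
/pavexephabwixoto/: /o/ is a mid vowel in word-final position, so it raises to [u]. → [pavexephabwixotu].
/kwexebxaenoe/: /e/ is a mid vowel in word-final position, so it raises to [i]. → [kwexebxaenoi].

xifuweguvrodiuki, pavexephabwixotu, kwexebxaenoi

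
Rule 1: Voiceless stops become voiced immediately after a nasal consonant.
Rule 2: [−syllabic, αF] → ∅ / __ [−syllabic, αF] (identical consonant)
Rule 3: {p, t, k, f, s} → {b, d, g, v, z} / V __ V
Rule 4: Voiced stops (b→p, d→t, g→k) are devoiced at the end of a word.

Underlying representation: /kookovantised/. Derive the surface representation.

Rule 1 (post-nasal voicing): /t/ is a voiceless stop immediately after the nasal /n/, so it voices to [d]. /kookovantised/ → kookovandised.
Rule 2 (degemination): no segment meets the environment; /kookovandised/ is unchanged.
Rule 3 (intervocalic voicing): /k/ is a voiceless obstruent between vowels /o/ and /o/, so it voices to [g]. /s/ is a voiceless obstruent between vowels /i/ and /e/, so it voices to [z]. /kookovandised/ → koogovandized.
Rule 4 (final devoicing): /d/ is a voiced stop in word-final position, so it devoices to [t]. /koogovandized/ → koogovandizet.

koogovandizet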